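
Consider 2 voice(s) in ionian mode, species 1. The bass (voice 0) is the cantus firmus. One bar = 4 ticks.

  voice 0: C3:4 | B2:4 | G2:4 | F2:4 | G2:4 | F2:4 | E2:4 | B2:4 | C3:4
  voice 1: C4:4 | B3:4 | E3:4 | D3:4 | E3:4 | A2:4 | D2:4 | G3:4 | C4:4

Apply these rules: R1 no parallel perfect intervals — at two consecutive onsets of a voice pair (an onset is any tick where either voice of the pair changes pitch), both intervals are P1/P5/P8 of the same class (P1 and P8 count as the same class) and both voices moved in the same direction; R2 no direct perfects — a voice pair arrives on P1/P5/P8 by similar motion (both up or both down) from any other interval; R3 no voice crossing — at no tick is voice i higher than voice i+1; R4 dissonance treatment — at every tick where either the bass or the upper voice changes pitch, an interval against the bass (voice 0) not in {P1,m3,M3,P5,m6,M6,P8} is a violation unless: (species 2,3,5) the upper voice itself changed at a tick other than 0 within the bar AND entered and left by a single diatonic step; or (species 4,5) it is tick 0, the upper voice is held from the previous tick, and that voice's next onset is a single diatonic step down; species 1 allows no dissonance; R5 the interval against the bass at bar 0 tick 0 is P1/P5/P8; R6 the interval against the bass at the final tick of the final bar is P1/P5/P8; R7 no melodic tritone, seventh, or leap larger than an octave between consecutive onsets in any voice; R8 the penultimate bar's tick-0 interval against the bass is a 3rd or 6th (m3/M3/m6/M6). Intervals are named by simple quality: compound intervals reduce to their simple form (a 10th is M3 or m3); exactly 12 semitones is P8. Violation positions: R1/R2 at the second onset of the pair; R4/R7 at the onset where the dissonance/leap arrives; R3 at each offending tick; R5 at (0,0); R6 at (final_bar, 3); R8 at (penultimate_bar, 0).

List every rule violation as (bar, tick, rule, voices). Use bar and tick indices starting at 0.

(1, 0, R1, (0, 1))
(6, 0, R3, (0, 1))
(6, 0, R4, (0, 1))
(6, 1, R3, (0, 1))
(6, 2, R3, (0, 1))
(6, 3, R3, (0, 1))
(7, 0, R7, (1,))
(8, 0, R2, (0, 1))

bar 0: v0=C3 v1=C4 downbeat P8
bar 1: v0=B2 v1=B3 downbeat P8
bar 2: v0=G2 v1=E3 downbeat M6
bar 3: v0=F2 v1=D3 downbeat M6
bar 4: v0=G2 v1=E3 downbeat M6
bar 5: v0=F2 v1=A2 downbeat M3
bar 6: v0=E2 v1=D2 downbeat M2
bar 7: v0=B2 v1=G3 downbeat m6
bar 8: v0=C3 v1=C4 downbeat P8
  -> R1 @ bar 1 tick 0 v(0, 1): C3/C4 P8 -> B2/B3 P8 similar
  -> R3 @ bar 6 tick 0 v(0, 1): E2 above D2
  -> R4 @ bar 6 tick 0 v(0, 1): E2/D2 M2 untreated
  -> R3 @ bar 6 tick 1 v(0, 1): E2 above D2
  -> R3 @ bar 6 tick 2 v(0, 1): E2 above D2
  -> R3 @ bar 6 tick 3 v(0, 1): E2 above D2
  -> R7 @ bar 7 tick 0 v(1,): D2->G3 leap 17st
  -> R2 @ bar 8 tick 0 v(0, 1): B2/G3 m6 -> C3/C4 P8 similar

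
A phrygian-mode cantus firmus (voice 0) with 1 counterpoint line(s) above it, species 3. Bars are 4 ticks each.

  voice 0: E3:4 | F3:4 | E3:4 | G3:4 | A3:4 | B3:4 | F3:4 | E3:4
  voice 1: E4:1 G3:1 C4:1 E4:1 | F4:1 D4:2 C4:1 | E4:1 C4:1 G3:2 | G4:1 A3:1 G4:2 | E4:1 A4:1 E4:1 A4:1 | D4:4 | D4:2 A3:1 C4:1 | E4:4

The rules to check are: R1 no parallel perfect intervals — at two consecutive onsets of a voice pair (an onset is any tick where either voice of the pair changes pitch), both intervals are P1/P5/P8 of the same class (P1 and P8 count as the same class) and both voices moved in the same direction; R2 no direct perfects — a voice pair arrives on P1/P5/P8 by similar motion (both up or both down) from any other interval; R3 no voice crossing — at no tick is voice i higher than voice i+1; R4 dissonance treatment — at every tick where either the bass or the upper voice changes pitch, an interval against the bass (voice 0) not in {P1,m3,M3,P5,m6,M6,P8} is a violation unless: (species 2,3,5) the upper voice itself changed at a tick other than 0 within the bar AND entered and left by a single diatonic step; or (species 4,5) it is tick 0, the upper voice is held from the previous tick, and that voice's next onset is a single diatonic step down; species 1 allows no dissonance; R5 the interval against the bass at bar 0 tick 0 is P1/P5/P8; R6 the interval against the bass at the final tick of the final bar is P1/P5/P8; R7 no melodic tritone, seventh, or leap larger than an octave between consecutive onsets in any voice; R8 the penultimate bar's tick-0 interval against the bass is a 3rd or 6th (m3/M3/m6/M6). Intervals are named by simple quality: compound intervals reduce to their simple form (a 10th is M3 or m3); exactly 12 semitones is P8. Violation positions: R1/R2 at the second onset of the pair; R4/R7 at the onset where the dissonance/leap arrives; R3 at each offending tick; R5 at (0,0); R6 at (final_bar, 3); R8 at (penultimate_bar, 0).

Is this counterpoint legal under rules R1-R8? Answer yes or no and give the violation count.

No (6 violations)

bar 0: v0=E3 v1=E4 (P8)
bar 1: v0=F3 v1=F4 (P8)
bar 2: v0=E3 v1=E4 (P8)
bar 3: v0=G3 v1=G4 (P8)
bar 4: v0=A3 v1=E4 (P5)
bar 5: v0=B3 v1=D4 (m3)
bar 6: v0=F3 v1=D4 (M6)
bar 7: v0=E3 v1=E4 (P8)
  R1 @ bar1.0: E3/E4 P8 -> F3/F4 P8 similar
  R2 @ bar3.0: E3/G3 m3 -> G3/G4 P8 similar
  R4 @ bar3.1: G3/A3 M2 untreated
  R7 @ bar3.1: G4->A3 leap 10st
  R7 @ bar3.2: A3->G4 leap 10st
  R7 @ bar6.0: B3->F3 leap 6st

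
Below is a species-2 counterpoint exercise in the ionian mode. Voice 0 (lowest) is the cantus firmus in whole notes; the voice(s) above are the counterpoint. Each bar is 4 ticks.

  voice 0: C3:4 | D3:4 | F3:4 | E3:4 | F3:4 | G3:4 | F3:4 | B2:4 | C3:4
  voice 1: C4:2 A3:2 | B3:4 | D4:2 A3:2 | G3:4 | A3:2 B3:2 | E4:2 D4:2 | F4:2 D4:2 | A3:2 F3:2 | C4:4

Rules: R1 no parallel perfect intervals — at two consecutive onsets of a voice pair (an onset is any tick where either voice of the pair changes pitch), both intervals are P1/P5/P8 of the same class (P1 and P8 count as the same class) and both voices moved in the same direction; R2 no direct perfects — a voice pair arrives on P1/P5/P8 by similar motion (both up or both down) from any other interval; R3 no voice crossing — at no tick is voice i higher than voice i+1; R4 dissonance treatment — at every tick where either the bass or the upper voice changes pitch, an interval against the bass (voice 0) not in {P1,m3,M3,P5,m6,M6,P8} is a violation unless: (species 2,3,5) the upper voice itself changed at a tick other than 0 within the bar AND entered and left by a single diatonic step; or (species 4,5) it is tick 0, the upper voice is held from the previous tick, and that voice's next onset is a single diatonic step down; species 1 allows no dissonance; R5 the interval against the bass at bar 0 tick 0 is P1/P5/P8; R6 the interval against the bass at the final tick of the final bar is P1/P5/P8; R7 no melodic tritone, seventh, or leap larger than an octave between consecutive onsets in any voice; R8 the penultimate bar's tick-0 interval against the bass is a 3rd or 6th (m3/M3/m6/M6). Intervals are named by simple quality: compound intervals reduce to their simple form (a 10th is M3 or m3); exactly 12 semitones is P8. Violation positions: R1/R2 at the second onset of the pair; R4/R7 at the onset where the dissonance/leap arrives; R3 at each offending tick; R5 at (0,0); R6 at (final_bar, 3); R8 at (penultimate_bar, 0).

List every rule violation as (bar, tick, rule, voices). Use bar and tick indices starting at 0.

(4, 2, R4, (0, 1))
(7, 0, R4, (0, 1))
(7, 0, R7, (0,))
(7, 0, R8, (0, 1))
(7, 2, R4, (0, 1))
(8, 0, R2, (0, 1))

bar 0: v0=C3 v1=C4 downbeat P8
bar 1: v0=D3 v1=B3 downbeat M6
bar 2: v0=F3 v1=D4 downbeat M6
bar 3: v0=E3 v1=G3 downbeat m3
bar 4: v0=F3 v1=A3 downbeat M3
bar 5: v0=G3 v1=E4 downbeat M6
bar 6: v0=F3 v1=F4 downbeat P8
bar 7: v0=B2 v1=A3 downbeat m7
bar 8: v0=C3 v1=C4 downbeat P8
  -> R4 @ bar 4 tick 2 v(0, 1): F3/B3 TT untreated
  -> R4 @ bar 7 tick 0 v(0, 1): B2/A3 m7 untreated
  -> R7 @ bar 7 tick 0 v(0,): F3->B2 leap 6st
  -> R8 @ bar 7 tick 0 v(0, 1): penult m7 not 3rd/6th
  -> R4 @ bar 7 tick 2 v(0, 1): B2/F3 TT untreated
  -> R2 @ bar 8 tick 0 v(0, 1): B2/F3 TT -> C3/C4 P8 similar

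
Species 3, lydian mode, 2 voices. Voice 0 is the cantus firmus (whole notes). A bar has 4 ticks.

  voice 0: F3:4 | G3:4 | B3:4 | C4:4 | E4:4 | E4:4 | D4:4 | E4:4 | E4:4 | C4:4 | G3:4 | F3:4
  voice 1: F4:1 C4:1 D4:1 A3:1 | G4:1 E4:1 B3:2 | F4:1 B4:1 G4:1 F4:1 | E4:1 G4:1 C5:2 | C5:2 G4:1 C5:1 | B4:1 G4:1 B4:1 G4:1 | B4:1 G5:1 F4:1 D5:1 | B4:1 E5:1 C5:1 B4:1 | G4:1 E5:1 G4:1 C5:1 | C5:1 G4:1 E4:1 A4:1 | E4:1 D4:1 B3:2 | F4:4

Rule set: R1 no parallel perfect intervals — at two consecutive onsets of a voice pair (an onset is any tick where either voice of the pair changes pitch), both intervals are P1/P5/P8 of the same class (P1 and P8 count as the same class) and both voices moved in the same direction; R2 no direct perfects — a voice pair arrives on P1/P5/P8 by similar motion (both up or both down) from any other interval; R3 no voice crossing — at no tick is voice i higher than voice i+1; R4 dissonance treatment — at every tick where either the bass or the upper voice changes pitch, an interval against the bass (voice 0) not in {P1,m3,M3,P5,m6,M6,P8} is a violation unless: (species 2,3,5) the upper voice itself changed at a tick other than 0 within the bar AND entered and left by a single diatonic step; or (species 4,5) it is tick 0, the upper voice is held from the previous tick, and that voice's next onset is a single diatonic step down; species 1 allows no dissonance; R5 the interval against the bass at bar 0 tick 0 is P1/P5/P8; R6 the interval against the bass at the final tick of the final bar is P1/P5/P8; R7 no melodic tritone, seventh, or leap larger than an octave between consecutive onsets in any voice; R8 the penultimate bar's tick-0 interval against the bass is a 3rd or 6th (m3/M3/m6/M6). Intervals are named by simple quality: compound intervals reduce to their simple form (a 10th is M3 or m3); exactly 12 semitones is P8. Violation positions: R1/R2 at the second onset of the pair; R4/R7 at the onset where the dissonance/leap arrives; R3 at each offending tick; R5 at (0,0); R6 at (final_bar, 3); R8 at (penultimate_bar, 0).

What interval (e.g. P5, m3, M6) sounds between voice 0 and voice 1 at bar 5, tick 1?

m3

voice 0=E4 voice 1=G4 -> m3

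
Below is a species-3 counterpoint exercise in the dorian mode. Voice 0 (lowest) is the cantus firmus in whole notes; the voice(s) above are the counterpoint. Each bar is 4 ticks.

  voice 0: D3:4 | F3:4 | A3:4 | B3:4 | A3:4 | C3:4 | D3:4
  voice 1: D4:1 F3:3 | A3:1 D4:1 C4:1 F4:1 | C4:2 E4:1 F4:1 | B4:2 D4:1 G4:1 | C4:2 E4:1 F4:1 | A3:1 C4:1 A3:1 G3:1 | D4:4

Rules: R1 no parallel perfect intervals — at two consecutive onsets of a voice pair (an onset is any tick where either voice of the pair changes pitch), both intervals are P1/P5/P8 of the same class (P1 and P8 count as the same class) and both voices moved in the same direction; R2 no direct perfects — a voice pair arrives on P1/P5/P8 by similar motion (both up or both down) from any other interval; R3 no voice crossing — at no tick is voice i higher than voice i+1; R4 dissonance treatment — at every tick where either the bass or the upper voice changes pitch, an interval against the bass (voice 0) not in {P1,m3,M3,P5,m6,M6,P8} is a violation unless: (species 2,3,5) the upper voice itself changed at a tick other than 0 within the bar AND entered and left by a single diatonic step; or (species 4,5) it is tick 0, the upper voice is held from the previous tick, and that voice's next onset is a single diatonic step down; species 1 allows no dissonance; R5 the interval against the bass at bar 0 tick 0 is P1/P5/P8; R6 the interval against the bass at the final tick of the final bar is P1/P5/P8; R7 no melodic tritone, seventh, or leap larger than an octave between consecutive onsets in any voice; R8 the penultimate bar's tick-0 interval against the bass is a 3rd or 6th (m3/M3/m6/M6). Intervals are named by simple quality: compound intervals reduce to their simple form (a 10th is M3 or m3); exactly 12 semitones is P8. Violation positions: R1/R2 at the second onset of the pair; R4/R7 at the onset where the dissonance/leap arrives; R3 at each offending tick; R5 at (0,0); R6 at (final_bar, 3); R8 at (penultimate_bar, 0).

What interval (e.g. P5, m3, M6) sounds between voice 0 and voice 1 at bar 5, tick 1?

voice 0=C3 voice 1=C4 -> P8

P8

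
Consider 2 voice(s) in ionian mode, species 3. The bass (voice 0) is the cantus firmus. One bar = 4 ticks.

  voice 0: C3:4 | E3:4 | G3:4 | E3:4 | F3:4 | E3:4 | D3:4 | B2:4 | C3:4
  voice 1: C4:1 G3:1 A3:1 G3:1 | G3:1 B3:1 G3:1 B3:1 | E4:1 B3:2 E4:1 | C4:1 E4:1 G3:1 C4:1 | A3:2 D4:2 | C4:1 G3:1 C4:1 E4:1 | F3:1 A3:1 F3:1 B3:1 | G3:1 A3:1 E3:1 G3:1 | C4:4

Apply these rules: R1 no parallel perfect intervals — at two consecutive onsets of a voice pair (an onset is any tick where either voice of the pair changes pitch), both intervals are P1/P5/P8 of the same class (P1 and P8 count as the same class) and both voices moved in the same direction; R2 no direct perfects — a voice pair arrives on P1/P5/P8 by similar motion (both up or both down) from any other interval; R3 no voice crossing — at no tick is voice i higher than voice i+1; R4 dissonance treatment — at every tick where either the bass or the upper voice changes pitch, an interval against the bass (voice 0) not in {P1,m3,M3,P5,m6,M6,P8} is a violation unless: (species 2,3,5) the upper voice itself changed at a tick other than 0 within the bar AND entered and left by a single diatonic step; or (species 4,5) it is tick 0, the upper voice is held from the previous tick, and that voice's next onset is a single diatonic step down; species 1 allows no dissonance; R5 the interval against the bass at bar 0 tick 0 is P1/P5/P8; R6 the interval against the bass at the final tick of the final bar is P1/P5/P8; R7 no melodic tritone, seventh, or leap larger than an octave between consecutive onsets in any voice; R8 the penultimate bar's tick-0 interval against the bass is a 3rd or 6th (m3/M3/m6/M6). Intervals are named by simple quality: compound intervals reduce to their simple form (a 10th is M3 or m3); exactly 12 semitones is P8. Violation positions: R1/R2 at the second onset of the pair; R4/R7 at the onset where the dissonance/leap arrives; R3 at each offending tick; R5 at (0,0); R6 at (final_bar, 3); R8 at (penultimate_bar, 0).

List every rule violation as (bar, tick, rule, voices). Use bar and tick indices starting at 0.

(6, 0, R7, (1,))
(6, 3, R7, (1,))
(7, 1, R4, (0, 1))
(7, 2, R4, (0, 1))
(8, 0, R2, (0, 1))

bar 0: v0=C3 v1=C4 downbeat P8
bar 1: v0=E3 v1=G3 downbeat m3
bar 2: v0=G3 v1=E4 downbeat M6
bar 3: v0=E3 v1=C4 downbeat m6
bar 4: v0=F3 v1=A3 downbeat M3
bar 5: v0=E3 v1=C4 downbeat m6
bar 6: v0=D3 v1=F3 downbeat m3
bar 7: v0=B2 v1=G3 downbeat m6
bar 8: v0=C3 v1=C4 downbeat P8
  -> R7 @ bar 6 tick 0 v(1,): E4->F3 leap 11st
  -> R7 @ bar 6 tick 3 v(1,): F3->B3 leap 6st
  -> R4 @ bar 7 tick 1 v(0, 1): B2/A3 m7 untreated
  -> R4 @ bar 7 tick 2 v(0, 1): B2/E3 P4 untreated
  -> R2 @ bar 8 tick 0 v(0, 1): B2/G3 m6 -> C3/C4 P8 similar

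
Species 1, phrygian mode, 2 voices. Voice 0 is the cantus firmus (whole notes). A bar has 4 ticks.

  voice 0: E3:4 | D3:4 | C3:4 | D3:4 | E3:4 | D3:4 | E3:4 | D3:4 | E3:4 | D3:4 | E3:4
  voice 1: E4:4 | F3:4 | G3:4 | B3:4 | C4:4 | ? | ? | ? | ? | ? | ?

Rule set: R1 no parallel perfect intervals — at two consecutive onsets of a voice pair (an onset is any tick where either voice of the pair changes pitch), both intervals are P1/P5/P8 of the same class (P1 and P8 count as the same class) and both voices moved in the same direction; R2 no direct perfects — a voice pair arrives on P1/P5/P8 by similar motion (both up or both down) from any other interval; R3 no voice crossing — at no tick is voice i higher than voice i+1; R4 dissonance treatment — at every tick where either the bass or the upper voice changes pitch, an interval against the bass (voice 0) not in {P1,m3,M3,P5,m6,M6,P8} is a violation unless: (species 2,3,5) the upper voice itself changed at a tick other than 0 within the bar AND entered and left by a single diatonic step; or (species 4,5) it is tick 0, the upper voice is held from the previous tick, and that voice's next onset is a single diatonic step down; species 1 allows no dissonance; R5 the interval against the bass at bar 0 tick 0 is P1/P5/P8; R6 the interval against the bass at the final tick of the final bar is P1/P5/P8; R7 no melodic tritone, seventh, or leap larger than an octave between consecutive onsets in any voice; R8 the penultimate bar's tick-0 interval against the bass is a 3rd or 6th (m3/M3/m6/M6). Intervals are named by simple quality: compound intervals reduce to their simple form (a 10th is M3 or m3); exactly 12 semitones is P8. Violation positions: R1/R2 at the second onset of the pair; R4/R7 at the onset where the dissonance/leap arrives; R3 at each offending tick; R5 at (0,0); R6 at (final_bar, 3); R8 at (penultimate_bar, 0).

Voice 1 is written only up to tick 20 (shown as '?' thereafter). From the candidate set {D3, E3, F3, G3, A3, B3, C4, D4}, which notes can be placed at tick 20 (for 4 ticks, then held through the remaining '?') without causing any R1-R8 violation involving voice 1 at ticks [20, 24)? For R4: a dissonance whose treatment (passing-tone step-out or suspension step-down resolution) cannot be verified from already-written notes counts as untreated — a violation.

{B3, D4, F3}

D3: violates R2,R7
E3: violates R4
F3: legal
G3: violates R4
A3: violates R2
B3: legal
C4: violates R4
D4: legal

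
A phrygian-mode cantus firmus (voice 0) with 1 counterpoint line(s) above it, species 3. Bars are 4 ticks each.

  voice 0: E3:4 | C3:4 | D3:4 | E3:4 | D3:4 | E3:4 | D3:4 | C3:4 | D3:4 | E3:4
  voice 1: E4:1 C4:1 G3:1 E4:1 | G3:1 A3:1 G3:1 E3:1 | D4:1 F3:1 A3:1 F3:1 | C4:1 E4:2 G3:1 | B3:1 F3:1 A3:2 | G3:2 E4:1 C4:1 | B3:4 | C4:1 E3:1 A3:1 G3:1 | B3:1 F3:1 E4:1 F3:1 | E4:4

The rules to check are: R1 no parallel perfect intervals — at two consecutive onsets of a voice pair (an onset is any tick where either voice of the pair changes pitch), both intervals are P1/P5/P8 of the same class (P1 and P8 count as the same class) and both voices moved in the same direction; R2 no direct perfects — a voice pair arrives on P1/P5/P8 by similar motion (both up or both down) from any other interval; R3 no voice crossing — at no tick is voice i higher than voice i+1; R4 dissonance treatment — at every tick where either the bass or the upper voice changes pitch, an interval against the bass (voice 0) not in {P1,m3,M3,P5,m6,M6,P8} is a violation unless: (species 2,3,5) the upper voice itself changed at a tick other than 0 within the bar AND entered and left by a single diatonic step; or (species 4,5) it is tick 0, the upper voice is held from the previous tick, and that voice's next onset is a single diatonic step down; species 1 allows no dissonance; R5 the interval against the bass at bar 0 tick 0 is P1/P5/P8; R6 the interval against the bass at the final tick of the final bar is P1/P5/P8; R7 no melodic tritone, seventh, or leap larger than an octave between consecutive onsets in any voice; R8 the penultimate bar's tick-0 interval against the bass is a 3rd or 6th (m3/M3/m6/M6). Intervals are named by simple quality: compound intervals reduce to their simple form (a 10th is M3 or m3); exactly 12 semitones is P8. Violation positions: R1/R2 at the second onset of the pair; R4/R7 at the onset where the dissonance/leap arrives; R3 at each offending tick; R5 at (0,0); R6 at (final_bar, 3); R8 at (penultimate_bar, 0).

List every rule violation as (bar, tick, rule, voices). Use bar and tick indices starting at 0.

(1, 0, R2, (0, 1))
(2, 0, R2, (0, 1))
(2, 0, R7, (1,))
(4, 1, R7, (1,))
(8, 1, R7, (1,))
(8, 2, R4, (0, 1))
(8, 2, R7, (1,))
(8, 3, R7, (1,))
(9, 0, R2, (0, 1))
(9, 0, R7, (1,))

bar 0: v0=E3 v1=E4 downbeat P8
bar 1: v0=C3 v1=G3 downbeat P5
bar 2: v0=D3 v1=D4 downbeat P8
bar 3: v0=E3 v1=C4 downbeat m6
bar 4: v0=D3 v1=B3 downbeat M6
bar 5: v0=E3 v1=G3 downbeat m3
bar 6: v0=D3 v1=B3 downbeat M6
bar 7: v0=C3 v1=C4 downbeat P8
bar 8: v0=D3 v1=B3 downbeat M6
bar 9: v0=E3 v1=E4 downbeat P8
  -> R2 @ bar 1 tick 0 v(0, 1): E3/E4 P8 -> C3/G3 P5 similar
  -> R2 @ bar 2 tick 0 v(0, 1): C3/E3 M3 -> D3/D4 P8 similar
  -> R7 @ bar 2 tick 0 v(1,): E3->D4 leap 10st
  -> R7 @ bar 4 tick 1 v(1,): B3->F3 leap 6st
  -> R7 @ bar 8 tick 1 v(1,): B3->F3 leap 6st
  -> R4 @ bar 8 tick 2 v(0, 1): D3/E4 M2 untreated
  -> R7 @ bar 8 tick 2 v(1,): F3->E4 leap 11st
  -> R7 @ bar 8 tick 3 v(1,): E4->F3 leap 11st
  -> R2 @ bar 9 tick 0 v(0, 1): D3/F3 m3 -> E3/E4 P8 similar
  -> R7 @ bar 9 tick 0 v(1,): F3->E4 leap 11st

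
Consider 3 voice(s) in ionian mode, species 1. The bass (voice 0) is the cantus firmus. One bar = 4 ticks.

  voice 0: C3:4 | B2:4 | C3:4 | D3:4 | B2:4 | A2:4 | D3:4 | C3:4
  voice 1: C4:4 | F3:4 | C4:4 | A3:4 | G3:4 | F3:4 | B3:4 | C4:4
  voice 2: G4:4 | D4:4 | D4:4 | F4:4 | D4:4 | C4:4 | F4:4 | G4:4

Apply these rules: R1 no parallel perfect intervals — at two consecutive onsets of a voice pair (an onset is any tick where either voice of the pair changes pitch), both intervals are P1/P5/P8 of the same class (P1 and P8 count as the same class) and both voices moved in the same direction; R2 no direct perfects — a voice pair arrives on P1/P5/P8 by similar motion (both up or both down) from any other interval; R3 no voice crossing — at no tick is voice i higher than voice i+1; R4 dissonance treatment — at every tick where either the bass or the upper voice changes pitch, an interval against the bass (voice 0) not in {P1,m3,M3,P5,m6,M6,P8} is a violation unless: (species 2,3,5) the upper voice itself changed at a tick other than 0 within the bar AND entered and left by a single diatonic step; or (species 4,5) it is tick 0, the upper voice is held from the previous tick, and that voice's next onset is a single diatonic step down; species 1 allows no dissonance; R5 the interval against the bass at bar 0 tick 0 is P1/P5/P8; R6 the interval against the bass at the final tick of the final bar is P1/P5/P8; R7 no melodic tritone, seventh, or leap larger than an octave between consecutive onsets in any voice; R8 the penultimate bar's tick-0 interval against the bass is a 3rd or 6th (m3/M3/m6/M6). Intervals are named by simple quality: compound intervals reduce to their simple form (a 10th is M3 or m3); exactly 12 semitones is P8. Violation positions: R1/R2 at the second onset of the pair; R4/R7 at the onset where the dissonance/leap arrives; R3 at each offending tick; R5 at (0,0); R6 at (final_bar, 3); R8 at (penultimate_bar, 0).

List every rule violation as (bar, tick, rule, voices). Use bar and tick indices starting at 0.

(1, 0, R4, (0, 1))
(2, 0, R2, (0, 1))
(2, 0, R4, (0, 2))
(4, 0, R2, (1, 2))
(5, 0, R1, (1, 2))
(6, 0, R7, (1,))
(7, 0, R2, (1, 2))

bar 0: v0=C3 v1=C4 v2=G4 downbeat P5
bar 1: v0=B2 v1=F3 v2=D4 downbeat m3
bar 2: v0=C3 v1=C4 v2=D4 downbeat M2
bar 3: v0=D3 v1=A3 v2=F4 downbeat m3
bar 4: v0=B2 v1=G3 v2=D4 downbeat m3
bar 5: v0=A2 v1=F3 v2=C4 downbeat m3
bar 6: v0=D3 v1=B3 v2=F4 downbeat m3
bar 7: v0=C3 v1=C4 v2=G4 downbeat P5
  -> R4 @ bar 1 tick 0 v(0, 1): B2/F3 TT untreated
  -> R2 @ bar 2 tick 0 v(0, 1): B2/F3 TT -> C3/C4 P8 similar
  -> R4 @ bar 2 tick 0 v(0, 2): C3/D4 M2 untreated
  -> R2 @ bar 4 tick 0 v(1, 2): A3/F4 m6 -> G3/D4 P5 similar
  -> R1 @ bar 5 tick 0 v(1, 2): G3/D4 P5 -> F3/C4 P5 similar
  -> R7 @ bar 6 tick 0 v(1,): F3->B3 leap 6st
  -> R2 @ bar 7 tick 0 v(1, 2): B3/F4 TT -> C4/G4 P5 similar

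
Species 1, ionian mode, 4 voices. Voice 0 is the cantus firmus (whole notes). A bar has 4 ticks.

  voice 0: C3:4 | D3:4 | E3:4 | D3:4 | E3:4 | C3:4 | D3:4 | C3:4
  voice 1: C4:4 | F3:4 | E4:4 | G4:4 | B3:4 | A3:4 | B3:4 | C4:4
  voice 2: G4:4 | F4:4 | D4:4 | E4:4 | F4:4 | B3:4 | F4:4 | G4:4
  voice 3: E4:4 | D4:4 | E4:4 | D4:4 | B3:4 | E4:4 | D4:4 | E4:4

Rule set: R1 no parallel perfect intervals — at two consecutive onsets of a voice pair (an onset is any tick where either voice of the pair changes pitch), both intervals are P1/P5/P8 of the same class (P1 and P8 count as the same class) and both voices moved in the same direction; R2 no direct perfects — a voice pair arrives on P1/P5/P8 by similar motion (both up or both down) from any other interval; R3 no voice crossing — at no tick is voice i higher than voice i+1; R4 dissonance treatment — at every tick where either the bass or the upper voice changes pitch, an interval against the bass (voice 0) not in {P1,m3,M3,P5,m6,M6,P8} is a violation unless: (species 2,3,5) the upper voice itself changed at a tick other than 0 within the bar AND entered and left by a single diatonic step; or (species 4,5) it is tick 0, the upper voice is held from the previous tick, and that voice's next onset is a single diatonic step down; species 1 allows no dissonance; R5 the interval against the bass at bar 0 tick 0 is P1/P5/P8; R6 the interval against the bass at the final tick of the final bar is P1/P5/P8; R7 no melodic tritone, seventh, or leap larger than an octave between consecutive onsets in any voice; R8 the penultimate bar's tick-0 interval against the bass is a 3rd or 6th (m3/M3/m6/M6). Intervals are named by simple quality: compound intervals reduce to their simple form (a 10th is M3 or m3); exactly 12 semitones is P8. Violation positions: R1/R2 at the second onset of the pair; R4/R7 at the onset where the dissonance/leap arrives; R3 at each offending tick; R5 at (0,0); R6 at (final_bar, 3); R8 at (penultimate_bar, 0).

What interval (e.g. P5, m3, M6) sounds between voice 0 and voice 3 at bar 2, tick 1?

voice 0=E3 voice 3=E4 -> P8

P8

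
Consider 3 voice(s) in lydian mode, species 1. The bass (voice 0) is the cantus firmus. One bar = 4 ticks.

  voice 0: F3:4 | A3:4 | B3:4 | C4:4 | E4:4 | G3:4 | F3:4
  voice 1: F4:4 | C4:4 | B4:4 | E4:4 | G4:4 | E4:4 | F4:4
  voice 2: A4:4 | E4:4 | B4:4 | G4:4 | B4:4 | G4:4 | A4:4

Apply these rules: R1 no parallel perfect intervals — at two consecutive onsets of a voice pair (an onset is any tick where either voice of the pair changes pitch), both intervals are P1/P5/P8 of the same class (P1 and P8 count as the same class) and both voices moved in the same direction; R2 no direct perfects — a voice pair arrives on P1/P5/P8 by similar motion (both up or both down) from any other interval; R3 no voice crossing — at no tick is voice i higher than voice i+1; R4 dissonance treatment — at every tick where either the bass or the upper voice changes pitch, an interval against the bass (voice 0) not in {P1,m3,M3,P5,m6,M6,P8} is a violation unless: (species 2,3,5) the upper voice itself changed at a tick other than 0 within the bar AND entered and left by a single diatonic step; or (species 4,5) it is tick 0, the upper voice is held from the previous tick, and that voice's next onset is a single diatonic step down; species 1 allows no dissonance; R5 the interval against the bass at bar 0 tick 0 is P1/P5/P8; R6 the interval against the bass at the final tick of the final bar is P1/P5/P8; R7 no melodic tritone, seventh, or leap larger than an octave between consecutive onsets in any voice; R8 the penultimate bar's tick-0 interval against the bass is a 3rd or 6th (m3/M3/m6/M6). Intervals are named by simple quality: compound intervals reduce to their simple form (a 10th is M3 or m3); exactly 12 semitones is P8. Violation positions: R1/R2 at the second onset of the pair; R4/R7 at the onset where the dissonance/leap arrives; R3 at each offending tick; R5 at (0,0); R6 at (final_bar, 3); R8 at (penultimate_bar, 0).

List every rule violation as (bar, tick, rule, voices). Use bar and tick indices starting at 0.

(0, 0, R5, (0, 2))
(2, 0, R2, (0, 1))
(2, 0, R2, (0, 2))
(2, 0, R2, (1, 2))
(2, 0, R7, (1,))
(4, 0, R1, (0, 2))
(5, 0, R2, (0, 2))
(5, 0, R8, (0, 2))
(6, 3, R6, (0, 2))

bar 0: v0=F3 v1=F4 v2=A4 downbeat M3
bar 1: v0=A3 v1=C4 v2=E4 downbeat P5
bar 2: v0=B3 v1=B4 v2=B4 downbeat P8
bar 3: v0=C4 v1=E4 v2=G4 downbeat P5
bar 4: v0=E4 v1=G4 v2=B4 downbeat P5
bar 5: v0=G3 v1=E4 v2=G4 downbeat P8
bar 6: v0=F3 v1=F4 v2=A4 downbeat M3
  -> R5 @ bar 0 tick 0 v(0, 2): opens on M3
  -> R2 @ bar 2 tick 0 v(0, 1): A3/C4 m3 -> B3/B4 P8 similar
  -> R2 @ bar 2 tick 0 v(0, 2): A3/E4 P5 -> B3/B4 P8 similar
  -> R2 @ bar 2 tick 0 v(1, 2): C4/E4 M3 -> B4/B4 P1 similar
  -> R7 @ bar 2 tick 0 v(1,): C4->B4 leap 11st
  -> R1 @ bar 4 tick 0 v(0, 2): C4/G4 P5 -> E4/B4 P5 similar
  -> R2 @ bar 5 tick 0 v(0, 2): E4/B4 P5 -> G3/G4 P8 similar
  -> R8 @ bar 5 tick 0 v(0, 2): penult P8 not 3rd/6th
  -> R6 @ bar 6 tick 3 v(0, 2): closes on M3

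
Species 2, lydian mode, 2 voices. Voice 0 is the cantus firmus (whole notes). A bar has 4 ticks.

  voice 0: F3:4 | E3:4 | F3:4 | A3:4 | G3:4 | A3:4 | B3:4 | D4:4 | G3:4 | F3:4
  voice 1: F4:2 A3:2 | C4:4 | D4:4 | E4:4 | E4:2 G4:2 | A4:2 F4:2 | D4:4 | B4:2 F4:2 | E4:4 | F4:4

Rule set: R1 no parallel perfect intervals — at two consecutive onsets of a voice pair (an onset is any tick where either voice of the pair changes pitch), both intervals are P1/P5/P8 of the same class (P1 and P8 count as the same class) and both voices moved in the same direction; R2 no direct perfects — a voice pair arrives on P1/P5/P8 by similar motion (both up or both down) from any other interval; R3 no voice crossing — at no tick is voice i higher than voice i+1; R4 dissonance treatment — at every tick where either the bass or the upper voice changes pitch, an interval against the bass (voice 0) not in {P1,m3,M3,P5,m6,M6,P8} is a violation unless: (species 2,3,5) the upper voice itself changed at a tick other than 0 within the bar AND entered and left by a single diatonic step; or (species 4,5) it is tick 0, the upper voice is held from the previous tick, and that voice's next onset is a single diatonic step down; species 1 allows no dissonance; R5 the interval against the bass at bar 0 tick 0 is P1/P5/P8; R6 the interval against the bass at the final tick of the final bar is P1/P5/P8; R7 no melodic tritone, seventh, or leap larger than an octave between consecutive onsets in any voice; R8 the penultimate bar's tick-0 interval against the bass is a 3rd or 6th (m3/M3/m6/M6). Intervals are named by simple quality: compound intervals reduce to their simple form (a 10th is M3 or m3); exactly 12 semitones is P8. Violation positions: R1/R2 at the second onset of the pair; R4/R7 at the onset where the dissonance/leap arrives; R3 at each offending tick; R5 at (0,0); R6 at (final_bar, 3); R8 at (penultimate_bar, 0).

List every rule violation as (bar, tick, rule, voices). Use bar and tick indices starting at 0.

bar 0: v0=F3 v1=F4 downbeat P8
bar 1: v0=E3 v1=C4 downbeat m6
bar 2: v0=F3 v1=D4 downbeat M6
bar 3: v0=A3 v1=E4 downbeat P5
bar 4: v0=G3 v1=E4 downbeat M6
bar 5: v0=A3 v1=A4 downbeat P8
bar 6: v0=B3 v1=D4 downbeat m3
bar 7: v0=D4 v1=B4 downbeat M6
bar 8: v0=G3 v1=E4 downbeat M6
bar 9: v0=F3 v1=F4 downbeat P8
  -> R2 @ bar 3 tick 0 v(0, 1): F3/D4 M6 -> A3/E4 P5 similar
  -> R1 @ bar 5 tick 0 v(0, 1): G3/G4 P8 -> A3/A4 P8 similar
  -> R7 @ bar 7 tick 2 v(1,): B4->F4 leap 6st

(3, 0, R2, (0, 1))
(5, 0, R1, (0, 1))
(7, 2, R7, (1,))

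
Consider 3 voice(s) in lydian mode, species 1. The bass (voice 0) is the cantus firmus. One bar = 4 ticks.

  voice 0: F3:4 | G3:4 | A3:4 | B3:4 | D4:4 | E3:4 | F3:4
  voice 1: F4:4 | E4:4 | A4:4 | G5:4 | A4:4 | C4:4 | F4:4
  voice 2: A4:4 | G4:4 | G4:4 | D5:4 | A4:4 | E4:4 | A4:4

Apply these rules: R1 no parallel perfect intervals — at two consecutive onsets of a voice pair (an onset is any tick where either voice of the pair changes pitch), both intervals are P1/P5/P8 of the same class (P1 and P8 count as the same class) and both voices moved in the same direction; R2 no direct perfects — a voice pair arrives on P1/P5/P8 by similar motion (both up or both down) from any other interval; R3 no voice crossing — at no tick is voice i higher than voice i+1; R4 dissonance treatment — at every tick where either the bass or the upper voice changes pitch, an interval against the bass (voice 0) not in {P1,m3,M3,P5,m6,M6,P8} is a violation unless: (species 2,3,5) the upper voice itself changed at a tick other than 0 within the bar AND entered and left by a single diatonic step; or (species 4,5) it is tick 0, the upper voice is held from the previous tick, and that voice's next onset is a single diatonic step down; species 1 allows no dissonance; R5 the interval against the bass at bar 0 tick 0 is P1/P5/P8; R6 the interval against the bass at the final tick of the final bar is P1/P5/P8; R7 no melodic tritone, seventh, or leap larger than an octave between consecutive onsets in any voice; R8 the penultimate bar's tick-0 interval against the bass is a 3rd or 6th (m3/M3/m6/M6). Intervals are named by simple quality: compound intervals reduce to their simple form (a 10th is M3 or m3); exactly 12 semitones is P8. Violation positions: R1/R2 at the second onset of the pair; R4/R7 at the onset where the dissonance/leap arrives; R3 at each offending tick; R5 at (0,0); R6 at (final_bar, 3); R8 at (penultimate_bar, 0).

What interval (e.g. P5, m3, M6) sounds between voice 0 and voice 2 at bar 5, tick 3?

P8

voice 0=E3 voice 2=E4 -> P8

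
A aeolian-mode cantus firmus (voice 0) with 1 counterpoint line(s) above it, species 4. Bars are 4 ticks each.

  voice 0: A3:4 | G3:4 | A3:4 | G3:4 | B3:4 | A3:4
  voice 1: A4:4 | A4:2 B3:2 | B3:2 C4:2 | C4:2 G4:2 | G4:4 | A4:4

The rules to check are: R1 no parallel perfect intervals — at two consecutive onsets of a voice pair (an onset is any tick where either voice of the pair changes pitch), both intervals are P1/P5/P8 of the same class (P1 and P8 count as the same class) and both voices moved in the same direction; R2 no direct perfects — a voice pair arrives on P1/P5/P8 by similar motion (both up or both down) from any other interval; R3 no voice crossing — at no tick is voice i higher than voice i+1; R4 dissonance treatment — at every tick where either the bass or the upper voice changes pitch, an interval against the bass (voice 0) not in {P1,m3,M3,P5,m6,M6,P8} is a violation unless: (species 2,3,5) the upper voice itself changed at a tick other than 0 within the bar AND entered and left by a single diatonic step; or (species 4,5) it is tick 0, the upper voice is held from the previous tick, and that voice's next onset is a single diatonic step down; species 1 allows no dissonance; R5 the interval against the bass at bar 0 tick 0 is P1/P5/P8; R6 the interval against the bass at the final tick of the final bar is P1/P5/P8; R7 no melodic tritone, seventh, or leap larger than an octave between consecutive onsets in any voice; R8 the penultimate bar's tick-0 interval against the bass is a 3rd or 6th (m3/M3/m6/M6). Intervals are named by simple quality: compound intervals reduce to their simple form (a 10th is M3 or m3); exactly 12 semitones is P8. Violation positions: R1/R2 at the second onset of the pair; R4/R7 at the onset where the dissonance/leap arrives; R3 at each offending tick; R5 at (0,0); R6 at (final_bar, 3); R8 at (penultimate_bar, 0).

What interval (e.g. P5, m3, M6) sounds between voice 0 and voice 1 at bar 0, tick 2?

P8

voice 0=A3 voice 1=A4 -> P8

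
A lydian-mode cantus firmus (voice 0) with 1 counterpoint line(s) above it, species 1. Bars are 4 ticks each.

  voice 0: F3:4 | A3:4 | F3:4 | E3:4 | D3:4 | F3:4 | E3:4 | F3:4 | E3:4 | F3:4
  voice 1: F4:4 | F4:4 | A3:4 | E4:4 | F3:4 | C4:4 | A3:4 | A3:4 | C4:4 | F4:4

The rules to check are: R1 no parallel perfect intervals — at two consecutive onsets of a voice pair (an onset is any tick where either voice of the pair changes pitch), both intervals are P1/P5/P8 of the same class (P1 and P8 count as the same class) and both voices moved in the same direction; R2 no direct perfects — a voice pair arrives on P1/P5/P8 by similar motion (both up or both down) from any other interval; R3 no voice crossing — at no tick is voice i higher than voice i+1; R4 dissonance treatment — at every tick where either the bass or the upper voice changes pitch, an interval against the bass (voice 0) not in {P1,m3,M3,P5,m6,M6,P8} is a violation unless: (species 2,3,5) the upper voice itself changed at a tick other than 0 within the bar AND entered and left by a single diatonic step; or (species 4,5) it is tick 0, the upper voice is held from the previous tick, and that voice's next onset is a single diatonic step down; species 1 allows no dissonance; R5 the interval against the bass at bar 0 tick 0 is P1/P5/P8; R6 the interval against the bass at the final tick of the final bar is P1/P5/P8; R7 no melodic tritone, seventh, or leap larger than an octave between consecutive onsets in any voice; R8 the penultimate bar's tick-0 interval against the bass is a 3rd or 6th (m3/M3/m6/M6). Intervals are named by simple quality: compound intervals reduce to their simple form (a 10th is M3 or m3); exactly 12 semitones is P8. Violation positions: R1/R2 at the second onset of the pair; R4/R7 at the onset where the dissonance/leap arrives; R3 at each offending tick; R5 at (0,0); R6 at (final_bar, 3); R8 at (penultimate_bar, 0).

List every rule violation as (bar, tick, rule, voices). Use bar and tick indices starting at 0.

(4, 0, R7, (1,))
(5, 0, R2, (0, 1))
(6, 0, R4, (0, 1))
(9, 0, R2, (0, 1))

bar 0: v0=F3 v1=F4 downbeat P8
bar 1: v0=A3 v1=F4 downbeat m6
bar 2: v0=F3 v1=A3 downbeat M3
bar 3: v0=E3 v1=E4 downbeat P8
bar 4: v0=D3 v1=F3 downbeat m3
bar 5: v0=F3 v1=C4 downbeat P5
bar 6: v0=E3 v1=A3 downbeat P4
bar 7: v0=F3 v1=A3 downbeat M3
bar 8: v0=E3 v1=C4 downbeat m6
bar 9: v0=F3 v1=F4 downbeat P8
  -> R7 @ bar 4 tick 0 v(1,): E4->F3 leap 11st
  -> R2 @ bar 5 tick 0 v(0, 1): D3/F3 m3 -> F3/C4 P5 similar
  -> R4 @ bar 6 tick 0 v(0, 1): E3/A3 P4 untreated
  -> R2 @ bar 9 tick 0 v(0, 1): E3/C4 m6 -> F3/F4 P8 similar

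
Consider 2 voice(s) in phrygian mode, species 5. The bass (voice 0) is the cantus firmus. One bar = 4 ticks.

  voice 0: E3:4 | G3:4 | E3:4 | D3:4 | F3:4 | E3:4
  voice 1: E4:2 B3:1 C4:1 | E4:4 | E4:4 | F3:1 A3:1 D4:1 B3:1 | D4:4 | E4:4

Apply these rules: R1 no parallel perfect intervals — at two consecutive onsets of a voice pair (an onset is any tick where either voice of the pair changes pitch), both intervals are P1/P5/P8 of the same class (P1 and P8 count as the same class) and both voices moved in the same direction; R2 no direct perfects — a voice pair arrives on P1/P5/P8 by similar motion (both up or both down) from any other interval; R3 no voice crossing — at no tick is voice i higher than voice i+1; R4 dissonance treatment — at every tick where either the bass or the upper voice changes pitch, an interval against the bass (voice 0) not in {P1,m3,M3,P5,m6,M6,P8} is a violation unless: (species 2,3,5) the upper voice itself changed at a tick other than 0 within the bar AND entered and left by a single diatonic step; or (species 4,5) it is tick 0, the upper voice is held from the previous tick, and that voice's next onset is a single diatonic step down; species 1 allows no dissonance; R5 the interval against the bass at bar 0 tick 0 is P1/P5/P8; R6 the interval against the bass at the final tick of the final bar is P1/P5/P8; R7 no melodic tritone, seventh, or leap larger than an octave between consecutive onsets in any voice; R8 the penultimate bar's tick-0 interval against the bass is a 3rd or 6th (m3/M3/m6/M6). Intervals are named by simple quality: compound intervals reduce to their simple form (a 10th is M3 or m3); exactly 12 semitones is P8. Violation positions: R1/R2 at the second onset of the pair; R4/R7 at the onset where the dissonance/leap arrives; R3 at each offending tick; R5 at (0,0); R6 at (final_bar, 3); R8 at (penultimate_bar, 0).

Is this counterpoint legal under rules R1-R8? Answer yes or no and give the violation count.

bar 0: v0=E3 v1=E4 (P8)
bar 1: v0=G3 v1=E4 (M6)
bar 2: v0=E3 v1=E4 (P8)
bar 3: v0=D3 v1=F3 (m3)
bar 4: v0=F3 v1=D4 (M6)
bar 5: v0=E3 v1=E4 (P8)
  R7 @ bar3.0: E4->F3 leap 11st

No (1 violations)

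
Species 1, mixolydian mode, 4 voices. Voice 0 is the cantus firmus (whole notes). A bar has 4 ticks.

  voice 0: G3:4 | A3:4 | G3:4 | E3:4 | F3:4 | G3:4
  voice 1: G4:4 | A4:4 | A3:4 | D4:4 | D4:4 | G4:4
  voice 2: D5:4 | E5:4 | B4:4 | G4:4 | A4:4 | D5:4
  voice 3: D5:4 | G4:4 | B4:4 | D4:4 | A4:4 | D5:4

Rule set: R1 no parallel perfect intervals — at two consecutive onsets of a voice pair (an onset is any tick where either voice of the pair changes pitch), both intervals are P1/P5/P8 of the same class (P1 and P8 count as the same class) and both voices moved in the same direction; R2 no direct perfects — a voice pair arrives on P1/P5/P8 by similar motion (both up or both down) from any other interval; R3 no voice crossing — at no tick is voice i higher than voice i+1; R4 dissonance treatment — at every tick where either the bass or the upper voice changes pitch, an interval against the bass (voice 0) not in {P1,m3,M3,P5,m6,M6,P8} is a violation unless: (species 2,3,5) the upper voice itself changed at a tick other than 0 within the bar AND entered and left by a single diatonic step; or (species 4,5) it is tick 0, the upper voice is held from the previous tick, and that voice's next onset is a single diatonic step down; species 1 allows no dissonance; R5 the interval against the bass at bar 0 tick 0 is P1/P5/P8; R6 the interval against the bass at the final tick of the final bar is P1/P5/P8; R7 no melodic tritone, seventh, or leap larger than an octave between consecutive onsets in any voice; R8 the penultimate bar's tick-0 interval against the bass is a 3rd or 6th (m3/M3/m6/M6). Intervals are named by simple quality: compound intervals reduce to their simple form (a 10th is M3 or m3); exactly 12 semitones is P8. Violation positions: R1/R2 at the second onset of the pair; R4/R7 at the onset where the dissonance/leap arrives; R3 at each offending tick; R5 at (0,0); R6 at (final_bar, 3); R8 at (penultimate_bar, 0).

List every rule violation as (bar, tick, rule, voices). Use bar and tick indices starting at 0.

(1, 0, R1, (0, 1))
(1, 0, R1, (0, 2))
(1, 0, R1, (1, 2))
(1, 0, R3, (2, 3))
(1, 0, R4, (0, 3))
(1, 1, R3, (2, 3))
(1, 2, R3, (2, 3))
(1, 3, R3, (2, 3))
(2, 0, R4, (0, 1))
(3, 0, R3, (2, 3))
(3, 0, R4, (0, 1))
(3, 0, R4, (0, 3))
(3, 1, R3, (2, 3))
(3, 2, R3, (2, 3))
(3, 3, R3, (2, 3))
(4, 0, R2, (2, 3))
(5, 0, R1, (1, 2))
(5, 0, R1, (1, 3))
(5, 0, R1, (2, 3))
(5, 0, R2, (0, 1))
(5, 0, R2, (0, 2))
(5, 0, R2, (0, 3))

bar 0: v0=G3 v1=G4 v2=D5 v3=D5 downbeat P5
bar 1: v0=A3 v1=A4 v2=E5 v3=G4 downbeat m7
bar 2: v0=G3 v1=A3 v2=B4 v3=B4 downbeat M3
bar 3: v0=E3 v1=D4 v2=G4 v3=D4 downbeat m7
bar 4: v0=F3 v1=D4 v2=A4 v3=A4 downbeat M3
bar 5: v0=G3 v1=G4 v2=D5 v3=D5 downbeat P5
  -> R1 @ bar 1 tick 0 v(0, 1): G3/G4 P8 -> A3/A4 P8 similar
  -> R1 @ bar 1 tick 0 v(0, 2): G3/D5 P5 -> A3/E5 P5 similar
  -> R1 @ bar 1 tick 0 v(1, 2): G4/D5 P5 -> A4/E5 P5 similar
  -> R3 @ bar 1 tick 0 v(2, 3): E5 above G4
  -> R4 @ bar 1 tick 0 v(0, 3): A3/G4 m7 untreated
  -> R3 @ bar 1 tick 1 v(2, 3): E5 above G4
  -> R3 @ bar 1 tick 2 v(2, 3): E5 above G4
  -> R3 @ bar 1 tick 3 v(2, 3): E5 above G4
  -> R4 @ bar 2 tick 0 v(0, 1): G3/A3 M2 untreated
  -> R3 @ bar 3 tick 0 v(2, 3): G4 above D4
  -> R4 @ bar 3 tick 0 v(0, 1): E3/D4 m7 untreated
  -> R4 @ bar 3 tick 0 v(0, 3): E3/D4 m7 untreated
  -> R3 @ bar 3 tick 1 v(2, 3): G4 above D4
  -> R3 @ bar 3 tick 2 v(2, 3): G4 above D4
  -> R3 @ bar 3 tick 3 v(2, 3): G4 above D4
  -> R2 @ bar 4 tick 0 v(2, 3): G4/D4 P4 -> A4/A4 P1 similar
  -> R1 @ bar 5 tick 0 v(1, 2): D4/A4 P5 -> G4/D5 P5 similar
  -> R1 @ bar 5 tick 0 v(1, 3): D4/A4 P5 -> G4/D5 P5 similar
  -> R1 @ bar 5 tick 0 v(2, 3): A4/A4 P1 -> D5/D5 P1 similar
  -> R2 @ bar 5 tick 0 v(0, 1): F3/D4 M6 -> G3/G4 P8 similar
  -> R2 @ bar 5 tick 0 v(0, 2): F3/A4 M3 -> G3/D5 P5 similar
  -> R2 @ bar 5 tick 0 v(0, 3): F3/A4 M3 -> G3/D5 P5 similar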